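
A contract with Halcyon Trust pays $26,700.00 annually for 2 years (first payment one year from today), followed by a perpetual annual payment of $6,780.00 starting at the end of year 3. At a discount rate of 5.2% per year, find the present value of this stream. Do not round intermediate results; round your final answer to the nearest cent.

PV of 2-year annuity: $26,700.00 × [1 − (1+0.052)^−2] / 0.052 = 49505.92028
Perpetuity value at year 2: $6,780.00 / 0.052 = 130384.61538
PV of perpetuity: 130384.61538 / (1+0.052)^2 = 117813.44911
Total PV = 49505.92028 + 117813.44911 = 167319.36939

$167319.37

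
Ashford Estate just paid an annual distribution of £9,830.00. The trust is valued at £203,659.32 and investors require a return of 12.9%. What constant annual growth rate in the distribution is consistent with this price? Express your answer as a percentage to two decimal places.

P = D₀(1+g)/(r−g) ⇒ P(r−g) = D₀(1+g) ⇒ g(P+D₀) = P·r − D₀
g = (P·r − D₀)/(P + D₀) = (£203,659.32×0.129 − £9,830.00) / (£203,659.32 + £9,830.00) = 0.077016

7.70%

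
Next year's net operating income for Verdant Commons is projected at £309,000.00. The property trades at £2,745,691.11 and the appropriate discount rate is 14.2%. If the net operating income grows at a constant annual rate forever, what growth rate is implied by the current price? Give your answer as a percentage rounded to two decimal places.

P = D₁/(r−g) ⇒ g = r − D₁/P = 0.142 − £309,000.00/£2,745,691.11 = 0.029460

2.95%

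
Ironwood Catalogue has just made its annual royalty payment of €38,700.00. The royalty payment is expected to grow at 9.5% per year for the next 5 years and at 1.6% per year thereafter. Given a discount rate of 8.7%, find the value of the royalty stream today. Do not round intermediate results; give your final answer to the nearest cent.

€772286.91

D_1 = 42376.50000
D_2 = 46402.26750
D_3 = 50810.48291
D_4 = 55637.47879
D_5 = 60923.03927
Terminal value at year 5: TV = D_5×(1+g_2)/(r−g_2) = 61897.80790/0.071 = 871800.11130
P_0 = D_1/(1+r)^1 + D_2/(1+r)^2 + D_3/(1+r)^3 + D_4/(1+r)^4 + D_5/(1+r)^5 + TV/(1+r)^5
    = 38984.82061 + 39271.73741 + 39560.76584 + 39851.92143 + 40145.21984 + 574472.44160 = 772286.90672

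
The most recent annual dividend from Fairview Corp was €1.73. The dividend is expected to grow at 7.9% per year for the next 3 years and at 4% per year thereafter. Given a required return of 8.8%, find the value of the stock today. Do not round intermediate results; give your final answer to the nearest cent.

€41.67

D_1 = 1.86667
D_2 = 2.01414
D_3 = 2.17325
Terminal value at year 3: TV = D_3×(1+g_2)/(r−g_2) = 2.26018/0.048 = 47.08716
P_0 = D_1/(1+r)^1 + D_2/(1+r)^2 + D_3/(1+r)^3 + TV/(1+r)^3
    = 1.71569 + 1.70150 + 1.68742 + 36.56081 = 41.66542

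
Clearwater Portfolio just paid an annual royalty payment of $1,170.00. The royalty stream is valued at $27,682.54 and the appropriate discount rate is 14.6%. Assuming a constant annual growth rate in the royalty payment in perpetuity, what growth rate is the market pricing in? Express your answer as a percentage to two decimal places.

9.95%

P = D₀(1+g)/(r−g) ⇒ P(r−g) = D₀(1+g) ⇒ g(P+D₀) = P·r − D₀
g = (P·r − D₀)/(P + D₀) = ($27,682.54×0.146 − $1,170.00) / ($27,682.54 + $1,170.00) = 0.099529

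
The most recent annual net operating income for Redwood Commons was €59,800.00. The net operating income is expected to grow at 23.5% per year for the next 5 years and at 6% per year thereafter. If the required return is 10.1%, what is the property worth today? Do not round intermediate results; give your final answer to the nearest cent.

D_1 = 73853.00000
D_2 = 91208.45500
D_3 = 112642.44193
D_4 = 139113.41578
D_5 = 171805.06849
Terminal value at year 5: TV = D_5×(1+g_2)/(r−g_2) = 182113.37259/0.041 = 4441789.57547
P_0 = D_1/(1+r)^1 + D_2/(1+r)^2 + D_3/(1+r)^3 + D_4/(1+r)^4 + D_5/(1+r)^5 + TV/(1+r)^5
    = 67078.11081 + 75242.02257 + 84399.54394 + 94671.60469 + 106193.85267 + 2745499.60557 = 3173084.74024

€3173084.74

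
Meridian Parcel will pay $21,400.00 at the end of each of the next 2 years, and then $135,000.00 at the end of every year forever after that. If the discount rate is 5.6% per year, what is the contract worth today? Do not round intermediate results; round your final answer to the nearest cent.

PV of 2-year annuity: $21,400.00 × [1 − (1+0.056)^−2] / 0.056 = 39455.63590
Perpetuity value at year 2: $135,000.00 / 0.056 = 2410714.28571
PV of perpetuity: 2410714.28571 / (1+0.056)^2 = 2161811.90968
Total PV = 39455.63590 + 2161811.90968 = 2201267.54559

$2201267.55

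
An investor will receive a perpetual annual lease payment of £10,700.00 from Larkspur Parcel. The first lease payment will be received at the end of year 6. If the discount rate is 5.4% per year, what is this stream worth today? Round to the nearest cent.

£152330.53

Value at end of year 5: C / r = £10,700.00 / 0.054 = £198,148.1481
Discount to today: PV = £198,148.1481 / (1 + 0.054)^5 = £198,148.1481 / 1.300778 = £152,330.53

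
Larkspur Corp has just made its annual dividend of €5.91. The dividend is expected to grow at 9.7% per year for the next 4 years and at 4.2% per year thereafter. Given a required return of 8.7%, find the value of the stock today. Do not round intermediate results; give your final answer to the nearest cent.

€166.14

D_1 = 6.48327
D_2 = 7.11215
D_3 = 7.80203
D_4 = 8.55882
Terminal value at year 4: TV = D_4×(1+g_2)/(r−g_2) = 8.91829/0.045 = 198.18428
P_0 = D_1/(1+r)^1 + D_2/(1+r)^2 + D_3/(1+r)^3 + D_4/(1+r)^4 + TV/(1+r)^4
    = 5.96437 + 6.01924 + 6.07461 + 6.13050 + 141.95511 = 166.14383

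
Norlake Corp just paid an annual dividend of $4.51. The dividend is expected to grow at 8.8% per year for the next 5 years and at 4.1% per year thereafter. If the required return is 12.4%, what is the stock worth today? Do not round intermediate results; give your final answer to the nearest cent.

$68.54

D_1 = 4.90688
D_2 = 5.33869
D_3 = 5.80849
D_4 = 6.31964
D_5 = 6.87576
Terminal value at year 5: TV = D_5×(1+g_2)/(r−g_2) = 7.15767/0.083 = 86.23700
P_0 = D_1/(1+r)^1 + D_2/(1+r)^2 + D_3/(1+r)^3 + D_4/(1+r)^4 + D_5/(1+r)^5 + TV/(1+r)^5
    = 4.36555 + 4.22573 + 4.09039 + 3.95938 + 3.83256 + 48.06867 = 68.54228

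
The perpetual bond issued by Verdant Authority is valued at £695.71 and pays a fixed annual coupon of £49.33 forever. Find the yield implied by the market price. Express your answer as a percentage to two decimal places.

7.09%

P = C/r ⇒ r = C/P = £49.33/£695.71 = 0.070906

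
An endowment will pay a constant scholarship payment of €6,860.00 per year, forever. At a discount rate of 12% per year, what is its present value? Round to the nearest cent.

Level perpetuity: PV = C / r = €6,860.00 / 0.12 = €57,166.67

€57166.67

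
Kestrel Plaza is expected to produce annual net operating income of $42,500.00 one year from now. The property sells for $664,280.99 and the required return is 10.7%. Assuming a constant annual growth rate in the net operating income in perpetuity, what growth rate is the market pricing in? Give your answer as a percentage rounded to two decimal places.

4.30%

P = D₁/(r−g) ⇒ g = r − D₁/P = 0.107 − $42,500.00/$664,280.99 = 0.043021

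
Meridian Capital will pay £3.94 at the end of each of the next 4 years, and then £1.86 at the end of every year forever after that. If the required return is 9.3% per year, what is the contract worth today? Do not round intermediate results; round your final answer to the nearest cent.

£26.69

PV of 4-year annuity: £3.94 × [1 − (1+0.093)^−4] / 0.093 = 12.68089
Perpetuity value at year 4: £1.86 / 0.093 = 20.00000
PV of perpetuity: 20.00000 / (1+0.093)^4 = 14.01359
Total PV = 12.68089 + 14.01359 = 26.69448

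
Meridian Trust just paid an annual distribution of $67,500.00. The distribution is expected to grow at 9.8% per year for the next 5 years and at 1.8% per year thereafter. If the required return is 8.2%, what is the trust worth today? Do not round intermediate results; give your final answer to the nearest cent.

$1508209.64

D_1 = 74115.00000
D_2 = 81378.27000
D_3 = 89353.34046
D_4 = 98109.96783
D_5 = 107724.74467
Terminal value at year 5: TV = D_5×(1+g_2)/(r−g_2) = 109663.79008/0.064 = 1713496.71994
P_0 = D_1/(1+r)^1 + D_2/(1+r)^2 + D_3/(1+r)^3 + D_4/(1+r)^4 + D_5/(1+r)^5 + TV/(1+r)^5
    = 68498.15157 + 69511.06324 + 70538.95327 + 71582.04315 + 72640.55765 + 1155438.87016 = 1508209.63904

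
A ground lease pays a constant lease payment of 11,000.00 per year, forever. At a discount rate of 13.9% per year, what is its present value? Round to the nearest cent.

79136.69

Level perpetuity: PV = C / r = 11,000.00 / 0.139 = 79,136.69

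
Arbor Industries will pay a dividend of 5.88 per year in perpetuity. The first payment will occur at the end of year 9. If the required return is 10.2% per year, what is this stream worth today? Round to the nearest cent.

26.50

Value at end of year 8: C / r = 5.88 / 0.102 = 57.6471
Discount to today: PV = 57.6471 / (1 + 0.102)^8 = 57.6471 / 2.174967 = 26.50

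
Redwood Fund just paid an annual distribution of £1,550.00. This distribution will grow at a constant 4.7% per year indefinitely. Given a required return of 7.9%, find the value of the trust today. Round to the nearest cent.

D₁ = D₀ × (1 + g) = £1,550.00 × 1.047 = £1,622.8500
Growing perpetuity: P = D₁ / (r − g) = £1,622.8500 / (0.079 − 0.047) = £50,714.06

£50714.06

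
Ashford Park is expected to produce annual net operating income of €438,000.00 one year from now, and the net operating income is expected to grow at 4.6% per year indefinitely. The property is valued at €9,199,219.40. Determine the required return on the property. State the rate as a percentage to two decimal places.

9.36%

P = D₁/(r − g) ⇒ r = D₁/P + g = €438,000.0000/€9,199,219.40 + 0.046 = 0.047613 + 0.046 = 0.093613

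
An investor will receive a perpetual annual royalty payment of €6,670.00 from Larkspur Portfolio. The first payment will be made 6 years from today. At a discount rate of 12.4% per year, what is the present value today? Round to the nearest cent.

Value at end of year 5: C / r = €6,670.00 / 0.124 = €53,790.3226
Discount to today: PV = €53,790.3226 / (1 + 0.124)^5 = €53,790.3226 / 1.794038 = €29,982.83

€29982.83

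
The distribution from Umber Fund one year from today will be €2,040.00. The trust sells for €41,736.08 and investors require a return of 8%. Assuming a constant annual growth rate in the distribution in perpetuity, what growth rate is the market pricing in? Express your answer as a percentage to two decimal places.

P = D₁/(r−g) ⇒ g = r − D₁/P = 0.08 − €2,040.00/€41,736.08 = 0.031121

3.11%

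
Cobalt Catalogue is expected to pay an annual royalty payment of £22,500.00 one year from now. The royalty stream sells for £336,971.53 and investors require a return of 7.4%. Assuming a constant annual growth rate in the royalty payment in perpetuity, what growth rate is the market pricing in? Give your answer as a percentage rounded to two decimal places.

P = D₁/(r−g) ⇒ g = r − D₁/P = 0.074 − £22,500.00/£336,971.53 = 0.007229

0.72%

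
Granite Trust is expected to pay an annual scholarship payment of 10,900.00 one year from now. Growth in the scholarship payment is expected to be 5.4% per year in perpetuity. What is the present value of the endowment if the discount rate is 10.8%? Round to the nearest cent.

201851.85

Growing perpetuity: P = D₁ / (r − g) = 10,900.0000 / (0.108 − 0.054) = 201,851.85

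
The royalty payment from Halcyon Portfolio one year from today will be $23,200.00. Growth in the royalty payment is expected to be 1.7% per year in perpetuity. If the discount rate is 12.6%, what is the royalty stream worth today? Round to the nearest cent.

$212844.04

Growing perpetuity: P = D₁ / (r − g) = $23,200.0000 / (0.126 − 0.017) = $212,844.04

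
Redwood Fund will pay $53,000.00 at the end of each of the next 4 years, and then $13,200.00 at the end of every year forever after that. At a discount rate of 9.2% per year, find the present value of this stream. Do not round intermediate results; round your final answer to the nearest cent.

PV of 4-year annuity: $53,000.00 × [1 − (1+0.092)^−4] / 0.092 = 170954.07890
Perpetuity value at year 4: $13,200.00 / 0.092 = 143478.26087
PV of perpetuity: 143478.26087 / (1+0.092)^4 = 100901.01858
Total PV = 170954.07890 + 100901.01858 = 271855.09748

$271855.10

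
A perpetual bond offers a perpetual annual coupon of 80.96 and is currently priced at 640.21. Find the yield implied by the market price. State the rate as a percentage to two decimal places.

12.65%

P = C/r ⇒ r = C/P = 80.96/640.21 = 0.126459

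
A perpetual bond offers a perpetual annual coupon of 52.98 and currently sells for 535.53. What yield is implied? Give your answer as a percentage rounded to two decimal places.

9.89%

P = C/r ⇒ r = C/P = 52.98/535.53 = 0.098930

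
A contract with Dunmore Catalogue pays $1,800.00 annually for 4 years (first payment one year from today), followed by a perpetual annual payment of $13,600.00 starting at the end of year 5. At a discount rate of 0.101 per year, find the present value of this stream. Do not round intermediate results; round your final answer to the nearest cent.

PV of 4-year annuity: $1,800.00 × [1 − (1+0.101)^−4] / 0.101 = 5693.42843
Perpetuity value at year 4: $13,600.00 / 0.101 = 134653.46535
PV of perpetuity: 134653.46535 / (1+0.101)^4 = 91636.45052
Total PV = 5693.42843 + 91636.45052 = 97329.87895

$97329.88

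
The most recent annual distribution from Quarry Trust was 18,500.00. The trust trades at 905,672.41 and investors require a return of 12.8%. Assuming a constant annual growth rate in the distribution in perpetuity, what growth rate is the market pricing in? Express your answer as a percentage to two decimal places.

10.54%

P = D₀(1+g)/(r−g) ⇒ P(r−g) = D₀(1+g) ⇒ g(P+D₀) = P·r − D₀
g = (P·r − D₀)/(P + D₀) = (905,672.41×0.128 − 18,500.00) / (905,672.41 + 18,500.00) = 0.105420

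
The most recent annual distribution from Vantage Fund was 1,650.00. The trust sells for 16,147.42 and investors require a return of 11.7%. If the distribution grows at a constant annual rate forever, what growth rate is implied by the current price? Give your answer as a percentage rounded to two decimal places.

1.34%

P = D₀(1+g)/(r−g) ⇒ P(r−g) = D₀(1+g) ⇒ g(P+D₀) = P·r − D₀
g = (P·r − D₀)/(P + D₀) = (16,147.42×0.117 − 1,650.00) / (16,147.42 + 1,650.00) = 0.013443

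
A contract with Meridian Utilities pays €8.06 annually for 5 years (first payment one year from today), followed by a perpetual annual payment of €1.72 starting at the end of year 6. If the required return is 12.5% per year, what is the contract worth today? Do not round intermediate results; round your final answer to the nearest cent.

€36.33

PV of 5-year annuity: €8.06 × [1 − (1+0.125)^−5] / 0.125 = 28.69818
Perpetuity value at year 5: €1.72 / 0.125 = 13.76000
PV of perpetuity: 13.76000 / (1+0.125)^5 = 7.63582
Total PV = 28.69818 + 7.63582 = 36.33400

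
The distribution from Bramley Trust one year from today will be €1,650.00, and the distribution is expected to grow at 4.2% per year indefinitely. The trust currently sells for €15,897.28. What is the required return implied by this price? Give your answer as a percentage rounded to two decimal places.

14.58%

P = D₁/(r − g) ⇒ r = D₁/P + g = €1,650.0000/€15,897.28 + 0.042 = 0.103791 + 0.042 = 0.145791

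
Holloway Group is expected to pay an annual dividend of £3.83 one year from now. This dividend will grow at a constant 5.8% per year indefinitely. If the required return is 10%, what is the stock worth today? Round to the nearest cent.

Growing perpetuity: P = D₁ / (r − g) = £3.8300 / (0.1 − 0.058) = £91.19

£91.19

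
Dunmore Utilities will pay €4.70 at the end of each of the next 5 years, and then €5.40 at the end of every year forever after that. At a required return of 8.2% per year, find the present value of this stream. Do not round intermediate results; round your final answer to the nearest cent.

€63.07

PV of 5-year annuity: €4.70 × [1 − (1+0.082)^−5] / 0.082 = 18.66723
Perpetuity value at year 5: €5.40 / 0.082 = 65.85366
PV of perpetuity: 65.85366 / (1+0.082)^5 = 44.40620
Total PV = 18.66723 + 44.40620 = 63.07343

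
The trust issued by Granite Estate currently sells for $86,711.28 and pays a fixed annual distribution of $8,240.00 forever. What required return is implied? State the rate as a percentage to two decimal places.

9.50%

P = C/r ⇒ r = C/P = $8,240.00/$86,711.28 = 0.095028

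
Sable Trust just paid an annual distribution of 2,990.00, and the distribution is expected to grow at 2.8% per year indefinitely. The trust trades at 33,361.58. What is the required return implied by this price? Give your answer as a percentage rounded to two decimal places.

D₁ = 2,990.00 × 1.028 = 3,073.7200
P = D₁/(r − g) ⇒ r = D₁/P + g = 3,073.7200/33,361.58 + 0.028 = 0.092134 + 0.028 = 0.120134

12.01%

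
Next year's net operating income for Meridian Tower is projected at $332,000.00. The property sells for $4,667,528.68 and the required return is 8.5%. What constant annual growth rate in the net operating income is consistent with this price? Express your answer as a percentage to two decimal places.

1.39%

P = D₁/(r−g) ⇒ g = r − D₁/P = 0.085 − $332,000.00/$4,667,528.68 = 0.013870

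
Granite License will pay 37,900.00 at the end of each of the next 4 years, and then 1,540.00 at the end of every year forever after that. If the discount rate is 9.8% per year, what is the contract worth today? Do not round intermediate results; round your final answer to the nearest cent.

PV of 4-year annuity: 37,900.00 × [1 − (1+0.098)^−4] / 0.098 = 120659.87584
Perpetuity value at year 4: 1,540.00 / 0.098 = 15714.28571
PV of perpetuity: 15714.28571 / (1+0.098)^4 = 10811.48337
Total PV = 120659.87584 + 10811.48337 = 131471.35921

131471.36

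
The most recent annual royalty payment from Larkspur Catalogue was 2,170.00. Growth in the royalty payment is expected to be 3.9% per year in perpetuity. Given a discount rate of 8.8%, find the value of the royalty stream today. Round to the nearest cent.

D₁ = D₀ × (1 + g) = 2,170.00 × 1.039 = 2,254.6300
Growing perpetuity: P = D₁ / (r − g) = 2,254.6300 / (0.088 − 0.039) = 46,012.86

46012.86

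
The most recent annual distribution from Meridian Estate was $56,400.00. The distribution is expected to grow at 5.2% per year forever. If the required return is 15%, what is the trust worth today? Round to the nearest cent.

$605436.73

D₁ = D₀ × (1 + g) = $56,400.00 × 1.052 = $59,332.8000
Growing perpetuity: P = D₁ / (r − g) = $59,332.8000 / (0.15 − 0.052) = $605,436.73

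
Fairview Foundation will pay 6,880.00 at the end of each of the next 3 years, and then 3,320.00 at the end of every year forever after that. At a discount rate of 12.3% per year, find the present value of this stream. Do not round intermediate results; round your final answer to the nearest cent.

35498.50

PV of 3-year annuity: 6,880.00 × [1 − (1+0.123)^−3] / 0.123 = 16439.78294
Perpetuity value at year 3: 3,320.00 / 0.123 = 26991.86992
PV of perpetuity: 26991.86992 / (1+0.123)^3 = 19058.71885
Total PV = 16439.78294 + 19058.71885 = 35498.50179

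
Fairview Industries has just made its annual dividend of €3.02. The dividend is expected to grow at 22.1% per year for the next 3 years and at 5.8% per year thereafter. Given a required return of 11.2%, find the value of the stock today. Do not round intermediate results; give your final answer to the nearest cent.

€89.29

D_1 = 3.68742
D_2 = 4.50234
D_3 = 5.49736
Terminal value at year 3: TV = D_3×(1+g_2)/(r−g_2) = 5.81620/0.054 = 107.70747
P_0 = D_1/(1+r)^1 + D_2/(1+r)^2 + D_3/(1+r)^3 + TV/(1+r)^3
    = 3.31603 + 3.64107 + 3.99797 + 78.33061 = 89.28567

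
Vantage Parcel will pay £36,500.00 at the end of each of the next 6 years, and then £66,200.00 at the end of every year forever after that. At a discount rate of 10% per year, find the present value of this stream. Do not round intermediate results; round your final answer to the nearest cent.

£532648.76

PV of 6-year annuity: £36,500.00 × [1 − (1+0.1)^−6] / 0.1 = 158967.01553
Perpetuity value at year 6: £66,200.00 / 0.1 = 662000.00000
PV of perpetuity: 662000.00000 / (1+0.1)^6 = 373681.74170
Total PV = 158967.01553 + 373681.74170 = 532648.75723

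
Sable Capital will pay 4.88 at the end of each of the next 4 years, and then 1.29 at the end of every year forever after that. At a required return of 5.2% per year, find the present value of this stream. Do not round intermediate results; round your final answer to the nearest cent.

37.48

PV of 4-year annuity: 4.88 × [1 − (1+0.052)^−4] / 0.052 = 17.22415
Perpetuity value at year 4: 1.29 / 0.052 = 24.80769
PV of perpetuity: 24.80769 / (1+0.052)^4 = 20.25459
Total PV = 17.22415 + 20.25459 = 37.47874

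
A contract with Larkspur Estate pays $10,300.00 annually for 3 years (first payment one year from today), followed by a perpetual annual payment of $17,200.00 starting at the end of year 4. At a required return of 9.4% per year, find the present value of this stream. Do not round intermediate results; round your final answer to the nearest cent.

$165636.56

PV of 3-year annuity: $10,300.00 × [1 − (1+0.094)^−3] / 0.094 = 25887.58264
Perpetuity value at year 3: $17,200.00 / 0.094 = 182978.72340
PV of perpetuity: 182978.72340 / (1+0.094)^3 = 139748.97375
Total PV = 25887.58264 + 139748.97375 = 165636.55639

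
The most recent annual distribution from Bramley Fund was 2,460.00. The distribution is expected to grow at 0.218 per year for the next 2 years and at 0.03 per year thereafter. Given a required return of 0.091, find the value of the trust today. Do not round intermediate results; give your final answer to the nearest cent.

57583.54

D_1 = 2996.28000
D_2 = 3649.46904
Terminal value at year 2: TV = D_2×(1+g_2)/(r−g_2) = 3758.95311/0.061 = 61622.18215
P_0 = D_1/(1+r)^1 + D_2/(1+r)^2 + TV/(1+r)^2
    = 2746.36114 + 3066.05670 + 51771.12140 = 57583.53924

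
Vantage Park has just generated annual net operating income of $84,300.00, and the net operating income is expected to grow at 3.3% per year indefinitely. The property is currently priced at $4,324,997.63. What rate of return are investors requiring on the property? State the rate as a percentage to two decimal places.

D₁ = $84,300.00 × 1.033 = $87,081.9000
P = D₁/(r − g) ⇒ r = D₁/P + g = $87,081.9000/$4,324,997.63 + 0.033 = 0.020135 + 0.033 = 0.053135

5.31%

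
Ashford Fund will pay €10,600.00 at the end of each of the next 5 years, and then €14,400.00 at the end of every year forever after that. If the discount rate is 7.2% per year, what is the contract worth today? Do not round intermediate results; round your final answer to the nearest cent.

PV of 5-year annuity: €10,600.00 × [1 − (1+0.072)^−5] / 0.072 = 43230.33924
Perpetuity value at year 5: €14,400.00 / 0.072 = 200000.00000
PV of perpetuity: 200000.00000 / (1+0.072)^5 = 141271.99197
Total PV = 43230.33924 + 141271.99197 = 184502.33122

€184502.33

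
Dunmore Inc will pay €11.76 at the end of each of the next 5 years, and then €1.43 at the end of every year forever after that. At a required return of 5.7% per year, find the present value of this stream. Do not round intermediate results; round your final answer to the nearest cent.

€68.96

PV of 5-year annuity: €11.76 × [1 − (1+0.057)^−5] / 0.057 = 49.94432
Perpetuity value at year 5: €1.43 / 0.057 = 25.08772
PV of perpetuity: 25.08772 / (1+0.057)^5 = 19.01456
Total PV = 49.94432 + 19.01456 = 68.95887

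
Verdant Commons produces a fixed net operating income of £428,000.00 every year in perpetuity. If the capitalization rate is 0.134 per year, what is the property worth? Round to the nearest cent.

£3194029.85

Level perpetuity: PV = C / r = £428,000.00 / 0.134 = £3,194,029.85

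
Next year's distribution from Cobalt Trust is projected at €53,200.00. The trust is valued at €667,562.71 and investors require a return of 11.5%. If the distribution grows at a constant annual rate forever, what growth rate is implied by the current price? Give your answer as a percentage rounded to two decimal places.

3.53%

P = D₁/(r−g) ⇒ g = r − D₁/P = 0.115 − €53,200.00/€667,562.71 = 0.035307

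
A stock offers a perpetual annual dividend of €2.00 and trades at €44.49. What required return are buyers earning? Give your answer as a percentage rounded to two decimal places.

P = C/r ⇒ r = C/P = €2.00/€44.49 = 0.044954

4.50%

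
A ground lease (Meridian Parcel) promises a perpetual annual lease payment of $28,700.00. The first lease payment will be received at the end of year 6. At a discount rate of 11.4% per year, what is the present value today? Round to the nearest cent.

$146740.87

Value at end of year 5: C / r = $28,700.00 / 0.114 = $251,754.3860
Discount to today: PV = $251,754.3860 / (1 + 0.114)^5 = $251,754.3860 / 1.715639 = $146,740.87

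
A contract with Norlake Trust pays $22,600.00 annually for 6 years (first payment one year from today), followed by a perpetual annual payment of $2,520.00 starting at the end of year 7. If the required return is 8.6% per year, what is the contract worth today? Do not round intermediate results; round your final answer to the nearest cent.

PV of 6-year annuity: $22,600.00 × [1 − (1+0.086)^−6] / 0.086 = 102602.30770
Perpetuity value at year 6: $2,520.00 / 0.086 = 29302.32558
PV of perpetuity: 29302.32558 / (1+0.086)^6 = 17861.71428
Total PV = 102602.30770 + 17861.71428 = 120464.02198

$120464.02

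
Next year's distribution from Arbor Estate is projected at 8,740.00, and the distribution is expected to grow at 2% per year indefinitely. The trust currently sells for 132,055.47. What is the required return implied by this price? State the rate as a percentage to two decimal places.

P = D₁/(r − g) ⇒ r = D₁/P + g = 8,740.0000/132,055.47 + 0.02 = 0.066184 + 0.02 = 0.086184

8.62%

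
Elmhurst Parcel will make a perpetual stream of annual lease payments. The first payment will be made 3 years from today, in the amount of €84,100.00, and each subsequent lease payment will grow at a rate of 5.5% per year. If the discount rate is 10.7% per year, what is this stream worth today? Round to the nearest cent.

Value at end of year 2: C₁ / (r − g) = €84,100.00 / (0.107 − 0.055) = €1,617,307.6923
Discount to today: PV = €1,617,307.6923 / (1 + 0.107)^2 = €1,617,307.6923 / 1.225449 = €1,319,767.44

€1319767.44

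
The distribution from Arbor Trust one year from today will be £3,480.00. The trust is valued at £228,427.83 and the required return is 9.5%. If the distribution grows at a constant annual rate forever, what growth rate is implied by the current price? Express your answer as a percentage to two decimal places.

P = D₁/(r−g) ⇒ g = r − D₁/P = 0.095 − £3,480.00/£228,427.83 = 0.079765

7.98%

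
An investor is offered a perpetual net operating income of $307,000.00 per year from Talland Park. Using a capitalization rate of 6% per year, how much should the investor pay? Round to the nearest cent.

$5116666.67

Level perpetuity: PV = C / r = $307,000.00 / 0.06 = $5,116,666.67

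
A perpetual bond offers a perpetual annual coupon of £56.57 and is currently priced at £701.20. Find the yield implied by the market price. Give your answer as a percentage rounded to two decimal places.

8.07%

P = C/r ⇒ r = C/P = £56.57/£701.20 = 0.080676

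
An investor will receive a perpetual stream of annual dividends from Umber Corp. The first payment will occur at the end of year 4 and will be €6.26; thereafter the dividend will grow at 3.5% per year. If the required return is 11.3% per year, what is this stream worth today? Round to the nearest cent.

Value at end of year 3: C₁ / (r − g) = €6.26 / (0.113 − 0.035) = €80.2564
Discount to today: PV = €80.2564 / (1 + 0.113)^3 = €80.2564 / 1.378750 = €58.21

€58.21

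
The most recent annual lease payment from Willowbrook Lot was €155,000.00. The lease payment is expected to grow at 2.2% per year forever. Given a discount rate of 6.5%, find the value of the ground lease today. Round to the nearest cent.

D₁ = D₀ × (1 + g) = €155,000.00 × 1.022 = €158,410.0000
Growing perpetuity: P = D₁ / (r − g) = €158,410.0000 / (0.065 − 0.022) = €3,683,953.49

€3683953.49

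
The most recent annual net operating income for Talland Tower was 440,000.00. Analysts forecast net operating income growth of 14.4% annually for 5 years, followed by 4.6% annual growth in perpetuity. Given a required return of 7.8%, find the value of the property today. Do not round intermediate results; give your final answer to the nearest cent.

21997075.37

D_1 = 503360.00000
D_2 = 575843.84000
D_3 = 658765.35296
D_4 = 753627.56379
D_5 = 862149.93297
Terminal value at year 5: TV = D_5×(1+g_2)/(r−g_2) = 901808.82989/0.032 = 28181525.93400
P_0 = D_1/(1+r)^1 + D_2/(1+r)^2 + D_3/(1+r)^3 + D_4/(1+r)^4 + D_5/(1+r)^5 + TV/(1+r)^5
    = 466938.77551 + 495526.86381 + 525865.24322 + 558061.07444 + 592228.07900 + 19358455.33228 = 21997075.36826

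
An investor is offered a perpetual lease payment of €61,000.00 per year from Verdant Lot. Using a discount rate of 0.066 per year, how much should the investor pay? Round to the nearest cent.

Level perpetuity: PV = C / r = €61,000.00 / 0.066 = €924,242.42

€924242.42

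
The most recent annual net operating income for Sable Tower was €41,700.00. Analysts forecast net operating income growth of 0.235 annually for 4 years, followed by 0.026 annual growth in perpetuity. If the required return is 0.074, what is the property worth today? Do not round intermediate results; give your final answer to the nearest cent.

€1797855.50

D_1 = 51499.50000
D_2 = 63601.88250
D_3 = 78548.32489
D_4 = 97007.18124
Terminal value at year 4: TV = D_4×(1+g_2)/(r−g_2) = 99529.36795/0.048 = 2073528.49892
P_0 = D_1/(1+r)^1 + D_2/(1+r)^2 + D_3/(1+r)^3 + D_4/(1+r)^4 + TV/(1+r)^4
    = 47951.11732 + 55139.32019 + 63405.08421 + 72909.94320 + 1558450.03590 = 1797855.50082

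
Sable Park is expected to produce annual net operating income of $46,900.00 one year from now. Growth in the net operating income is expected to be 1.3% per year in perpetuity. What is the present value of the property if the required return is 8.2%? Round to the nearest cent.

Growing perpetuity: P = D₁ / (r − g) = $46,900.0000 / (0.082 − 0.013) = $679,710.14

$679710.14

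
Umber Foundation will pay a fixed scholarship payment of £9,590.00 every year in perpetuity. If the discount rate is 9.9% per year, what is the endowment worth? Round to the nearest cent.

£96868.69

Level perpetuity: PV = C / r = £9,590.00 / 0.099 = £96,868.69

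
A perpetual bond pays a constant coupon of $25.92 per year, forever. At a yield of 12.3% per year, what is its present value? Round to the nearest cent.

Level perpetuity: PV = C / r = $25.92 / 0.123 = $210.73

$210.73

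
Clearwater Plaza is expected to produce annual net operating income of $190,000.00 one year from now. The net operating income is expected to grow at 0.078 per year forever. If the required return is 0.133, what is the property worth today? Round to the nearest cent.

$3454545.45

Growing perpetuity: P = D₁ / (r − g) = $190,000.0000 / (0.133 − 0.078) = $3,454,545.45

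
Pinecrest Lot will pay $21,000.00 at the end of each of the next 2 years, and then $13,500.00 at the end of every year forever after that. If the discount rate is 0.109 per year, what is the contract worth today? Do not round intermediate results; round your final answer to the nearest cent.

$136714.21

PV of 2-year annuity: $21,000.00 × [1 − (1+0.109)^−2] / 0.109 = 36010.80104
Perpetuity value at year 2: $13,500.00 / 0.109 = 123853.21101
PV of perpetuity: 123853.21101 / (1+0.109)^2 = 100703.41034
Total PV = 36010.80104 + 100703.41034 = 136714.21138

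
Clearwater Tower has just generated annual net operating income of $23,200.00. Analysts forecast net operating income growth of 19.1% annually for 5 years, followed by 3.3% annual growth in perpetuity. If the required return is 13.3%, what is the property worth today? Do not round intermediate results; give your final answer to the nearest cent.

$442686.20

D_1 = 27631.20000
D_2 = 32908.75920
D_3 = 39194.33221
D_4 = 46680.44966
D_5 = 55596.41554
Terminal value at year 5: TV = D_5×(1+g_2)/(r−g_2) = 57431.09726/0.1 = 574310.97257
P_0 = D_1/(1+r)^1 + D_2/(1+r)^2 + D_3/(1+r)^3 + D_4/(1+r)^4 + D_5/(1+r)^5 + TV/(1+r)^5
    = 24387.64342 + 25636.08413 + 26948.43442 + 28327.96593 + 29778.11776 + 307607.95643 = 442686.20208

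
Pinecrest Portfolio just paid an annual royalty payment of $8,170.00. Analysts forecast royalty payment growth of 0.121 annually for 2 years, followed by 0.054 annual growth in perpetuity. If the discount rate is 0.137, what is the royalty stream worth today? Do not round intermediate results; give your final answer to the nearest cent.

D_1 = 9158.57000
D_2 = 10266.75697
Terminal value at year 2: TV = D_2×(1+g_2)/(r−g_2) = 10821.16185/0.083 = 130375.44393
P_0 = D_1/(1+r)^1 + D_2/(1+r)^2 + TV/(1+r)^2
    = 8055.03078 + 7941.67943 + 100849.76042 = 116846.47063

$116846.47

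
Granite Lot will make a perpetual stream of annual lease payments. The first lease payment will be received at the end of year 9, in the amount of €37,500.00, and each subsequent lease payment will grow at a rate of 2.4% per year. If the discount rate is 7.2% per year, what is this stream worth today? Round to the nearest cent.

€447952.28

Value at end of year 8: C₁ / (r − g) = €37,500.00 / (0.072 − 0.024) = €781,250.0000
Discount to today: PV = €781,250.0000 / (1 + 0.072)^8 = €781,250.0000 / 1.744047 = €447,952.28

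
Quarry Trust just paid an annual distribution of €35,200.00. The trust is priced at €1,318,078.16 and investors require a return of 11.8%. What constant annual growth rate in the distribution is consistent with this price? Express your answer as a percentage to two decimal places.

P = D₀(1+g)/(r−g) ⇒ P(r−g) = D₀(1+g) ⇒ g(P+D₀) = P·r − D₀
g = (P·r − D₀)/(P + D₀) = (€1,318,078.16×0.118 − €35,200.00) / (€1,318,078.16 + €35,200.00) = 0.088920

8.89%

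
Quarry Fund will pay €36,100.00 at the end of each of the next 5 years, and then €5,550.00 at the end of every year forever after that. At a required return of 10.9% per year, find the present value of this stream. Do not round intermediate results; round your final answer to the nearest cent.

€164111.69

PV of 5-year annuity: €36,100.00 × [1 − (1+0.109)^−5] / 0.109 = 133758.19283
Perpetuity value at year 5: €5,550.00 / 0.109 = 50917.43119
PV of perpetuity: 50917.43119 / (1+0.109)^5 = 30353.49850
Total PV = 133758.19283 + 30353.49850 = 164111.69133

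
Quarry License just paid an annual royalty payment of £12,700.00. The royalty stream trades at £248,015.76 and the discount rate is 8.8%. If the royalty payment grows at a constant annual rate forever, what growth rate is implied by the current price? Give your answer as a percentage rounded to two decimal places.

3.50%

P = D₀(1+g)/(r−g) ⇒ P(r−g) = D₀(1+g) ⇒ g(P+D₀) = P·r − D₀
g = (P·r − D₀)/(P + D₀) = (£248,015.76×0.088 − £12,700.00) / (£248,015.76 + £12,700.00) = 0.035001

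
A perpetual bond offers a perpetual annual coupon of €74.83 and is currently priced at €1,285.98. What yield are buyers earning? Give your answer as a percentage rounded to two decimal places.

5.82%

P = C/r ⇒ r = C/P = €74.83/€1,285.98 = 0.058189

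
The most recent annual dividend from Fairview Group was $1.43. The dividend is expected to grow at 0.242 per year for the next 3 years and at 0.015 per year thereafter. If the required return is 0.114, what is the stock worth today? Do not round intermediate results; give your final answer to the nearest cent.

$25.67

D_1 = 1.77606
D_2 = 2.20587
D_3 = 2.73969
Terminal value at year 3: TV = D_3×(1+g_2)/(r−g_2) = 2.78078/0.099 = 28.08870
P_0 = D_1/(1+r)^1 + D_2/(1+r)^2 + D_3/(1+r)^3 + TV/(1+r)^3
    = 1.59431 + 1.77750 + 1.98173 + 20.31777 = 25.67131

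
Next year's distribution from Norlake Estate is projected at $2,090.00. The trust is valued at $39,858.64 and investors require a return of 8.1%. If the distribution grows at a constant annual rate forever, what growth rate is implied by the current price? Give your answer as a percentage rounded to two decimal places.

2.86%

P = D₁/(r−g) ⇒ g = r − D₁/P = 0.081 − $2,090.00/$39,858.64 = 0.028565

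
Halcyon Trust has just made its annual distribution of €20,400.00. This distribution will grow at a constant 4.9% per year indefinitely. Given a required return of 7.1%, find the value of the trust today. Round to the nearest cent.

€972709.09

D₁ = D₀ × (1 + g) = €20,400.00 × 1.049 = €21,399.6000
Growing perpetuity: P = D₁ / (r − g) = €21,399.6000 / (0.071 − 0.049) = €972,709.09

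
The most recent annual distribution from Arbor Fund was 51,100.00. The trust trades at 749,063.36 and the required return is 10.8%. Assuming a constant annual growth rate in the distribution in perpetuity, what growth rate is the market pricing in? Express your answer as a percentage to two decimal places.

3.72%

P = D₀(1+g)/(r−g) ⇒ P(r−g) = D₀(1+g) ⇒ g(P+D₀) = P·r − D₀
g = (P·r − D₀)/(P + D₀) = (749,063.36×0.108 − 51,100.00) / (749,063.36 + 51,100.00) = 0.037241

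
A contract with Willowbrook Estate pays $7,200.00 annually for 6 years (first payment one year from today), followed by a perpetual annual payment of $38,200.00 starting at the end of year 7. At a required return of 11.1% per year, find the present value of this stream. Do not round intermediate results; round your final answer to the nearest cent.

PV of 6-year annuity: $7,200.00 × [1 − (1+0.111)^−6] / 0.111 = 30372.32587
Perpetuity value at year 6: $38,200.00 / 0.111 = 344144.14414
PV of perpetuity: 344144.14414 / (1+0.111)^6 = 183002.08191
Total PV = 30372.32587 + 183002.08191 = 213374.40778

$213374.41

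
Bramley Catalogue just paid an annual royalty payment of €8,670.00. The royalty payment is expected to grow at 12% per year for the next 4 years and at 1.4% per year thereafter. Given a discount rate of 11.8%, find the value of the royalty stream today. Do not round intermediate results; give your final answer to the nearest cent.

€119974.38

D_1 = 9710.40000
D_2 = 10875.64800
D_3 = 12180.72576
D_4 = 13642.41285
Terminal value at year 4: TV = D_4×(1+g_2)/(r−g_2) = 13833.40663/0.104 = 133013.52530
P_0 = D_1/(1+r)^1 + D_2/(1+r)^2 + D_3/(1+r)^3 + D_4/(1+r)^4 + TV/(1+r)^4
    = 8685.50984 + 8701.04742 + 8716.61280 + 8732.20603 + 85139.00878 = 119974.38488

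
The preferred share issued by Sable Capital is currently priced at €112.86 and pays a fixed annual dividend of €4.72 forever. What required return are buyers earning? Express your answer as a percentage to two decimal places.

P = C/r ⇒ r = C/P = €4.72/€112.86 = 0.041822

4.18%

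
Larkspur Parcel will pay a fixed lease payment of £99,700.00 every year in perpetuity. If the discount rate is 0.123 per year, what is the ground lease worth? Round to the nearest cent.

£810569.11

Level perpetuity: PV = C / r = £99,700.00 / 0.123 = £810,569.11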